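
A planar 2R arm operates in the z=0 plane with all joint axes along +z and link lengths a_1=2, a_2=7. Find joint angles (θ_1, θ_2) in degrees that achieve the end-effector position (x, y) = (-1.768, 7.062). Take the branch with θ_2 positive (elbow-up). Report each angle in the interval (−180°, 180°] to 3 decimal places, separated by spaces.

cos θ_2 = (52.9977−2²−7²)/(2·2·7) = -0.0001; θ_2 = 90.0048° (elbow-up)
β = atan2(7.0620,-1.7680) = 104.0553°; ψ = atan2(7.0000,1.9994) = 74.0590°
θ_1 = β − ψ = 29.9963°

29.996 90.005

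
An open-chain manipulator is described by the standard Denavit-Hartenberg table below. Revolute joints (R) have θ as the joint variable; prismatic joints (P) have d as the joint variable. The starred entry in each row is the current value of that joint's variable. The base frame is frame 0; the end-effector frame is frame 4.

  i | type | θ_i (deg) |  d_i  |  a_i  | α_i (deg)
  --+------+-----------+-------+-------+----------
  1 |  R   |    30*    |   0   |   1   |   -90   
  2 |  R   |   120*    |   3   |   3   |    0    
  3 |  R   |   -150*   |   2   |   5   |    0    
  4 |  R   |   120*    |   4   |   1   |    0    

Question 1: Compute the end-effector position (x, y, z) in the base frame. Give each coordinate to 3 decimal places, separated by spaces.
after link 1: o_1 = (0.8660, 0.5000, 0.0000)
after link 2: o_2 = (-1.9330, 2.3481, -2.5981)
after link 3: o_3 = (0.8170, 6.2452, -0.0981)
after link 4: o_4 = (-1.1830, 9.7093, -1.0981)

-1.183 9.709 -1.098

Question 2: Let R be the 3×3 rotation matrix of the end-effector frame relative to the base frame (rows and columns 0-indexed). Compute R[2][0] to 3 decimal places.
-1.000

End-effector x-axis (col 0 of R) = (0.0000,0.0000,-1.0000)
R[2][0] = -1.0000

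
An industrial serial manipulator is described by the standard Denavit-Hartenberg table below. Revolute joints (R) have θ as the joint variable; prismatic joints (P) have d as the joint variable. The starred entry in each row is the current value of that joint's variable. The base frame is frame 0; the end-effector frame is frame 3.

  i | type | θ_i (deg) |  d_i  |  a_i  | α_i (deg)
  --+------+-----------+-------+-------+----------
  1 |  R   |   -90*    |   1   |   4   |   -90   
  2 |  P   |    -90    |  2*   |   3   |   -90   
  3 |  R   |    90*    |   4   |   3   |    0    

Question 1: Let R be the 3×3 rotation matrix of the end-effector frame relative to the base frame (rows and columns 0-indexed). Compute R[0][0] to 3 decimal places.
End-effector x-axis (col 0 of R) = (-1.0000,-0.0000,0.0000)
R[0][0] = -1.0000

-1.000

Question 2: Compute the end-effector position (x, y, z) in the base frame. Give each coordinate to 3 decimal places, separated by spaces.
-1.000 -8.000 4.000

after link 1: o_1 = (0.0000, -4.0000, 1.0000)
after link 2: o_2 = (2.0000, -4.0000, 4.0000)
after link 3: o_3 = (-1.0000, -8.0000, 4.0000)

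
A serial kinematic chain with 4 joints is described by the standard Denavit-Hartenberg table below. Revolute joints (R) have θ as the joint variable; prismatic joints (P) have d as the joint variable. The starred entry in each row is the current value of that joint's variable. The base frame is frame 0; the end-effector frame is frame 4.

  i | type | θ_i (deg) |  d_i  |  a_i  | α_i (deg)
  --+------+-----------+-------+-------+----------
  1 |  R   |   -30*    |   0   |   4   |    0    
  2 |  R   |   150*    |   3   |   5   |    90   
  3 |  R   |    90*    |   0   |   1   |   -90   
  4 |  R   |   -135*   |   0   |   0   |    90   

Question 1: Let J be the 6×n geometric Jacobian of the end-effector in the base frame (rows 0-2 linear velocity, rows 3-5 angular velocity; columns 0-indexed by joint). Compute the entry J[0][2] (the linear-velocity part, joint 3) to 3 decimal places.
0.500

axis z_2 = (0.8660,0.5000,0.0000); lever o_n−o_2 = (-0.0000,0.0000,1.0000)
cross product → J_v[:, 2] = (0.5000,-0.8660,0.0000)
J_ω[:, 2] = z_2
entry J[0][2] = 0.5000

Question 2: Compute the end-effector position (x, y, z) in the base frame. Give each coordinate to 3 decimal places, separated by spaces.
0.964 2.330 4.000

after link 1: o_1 = (3.4641, -2.0000, 0.0000)
after link 2: o_2 = (0.9641, 2.3301, 3.0000)
after link 3: o_3 = (0.9641, 2.3301, 4.0000)
after link 4: o_4 = (0.9641, 2.3301, 4.0000)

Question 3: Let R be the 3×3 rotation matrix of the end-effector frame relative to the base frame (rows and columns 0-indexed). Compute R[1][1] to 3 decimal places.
End-effector y-axis (col 1 of R) = (0.5000,-0.8660,0.0000)
R[1][1] = -0.8660

-0.866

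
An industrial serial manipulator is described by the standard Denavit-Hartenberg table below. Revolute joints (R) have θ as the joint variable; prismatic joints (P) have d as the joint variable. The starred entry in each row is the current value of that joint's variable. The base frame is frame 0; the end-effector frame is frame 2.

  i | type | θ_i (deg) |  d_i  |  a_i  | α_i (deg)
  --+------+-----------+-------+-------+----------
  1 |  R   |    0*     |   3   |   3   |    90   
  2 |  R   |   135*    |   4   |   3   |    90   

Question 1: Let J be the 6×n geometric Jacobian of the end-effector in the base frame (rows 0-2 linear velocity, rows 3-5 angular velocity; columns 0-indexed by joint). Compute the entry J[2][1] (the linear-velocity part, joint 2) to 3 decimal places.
-2.121

axis z_1 = (0.0000,-1.0000,0.0000); lever o_n−o_1 = (-2.1213,-4.0000,2.1213)
cross product → J_v[:, 1] = (-2.1213,-0.0000,-2.1213)
J_ω[:, 1] = z_1
entry J[2][1] = -2.1213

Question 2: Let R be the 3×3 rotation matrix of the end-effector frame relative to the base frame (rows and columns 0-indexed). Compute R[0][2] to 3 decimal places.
End-effector z-axis (col 2 of R) = (0.7071,-0.0000,0.7071)
R[0][2] = 0.7071

0.707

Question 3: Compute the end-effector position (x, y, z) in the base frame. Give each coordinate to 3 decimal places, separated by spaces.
0.879 -4.000 5.121

after link 1: o_1 = (3.0000, 0.0000, 3.0000)
after link 2: o_2 = (0.8787, -4.0000, 5.1213)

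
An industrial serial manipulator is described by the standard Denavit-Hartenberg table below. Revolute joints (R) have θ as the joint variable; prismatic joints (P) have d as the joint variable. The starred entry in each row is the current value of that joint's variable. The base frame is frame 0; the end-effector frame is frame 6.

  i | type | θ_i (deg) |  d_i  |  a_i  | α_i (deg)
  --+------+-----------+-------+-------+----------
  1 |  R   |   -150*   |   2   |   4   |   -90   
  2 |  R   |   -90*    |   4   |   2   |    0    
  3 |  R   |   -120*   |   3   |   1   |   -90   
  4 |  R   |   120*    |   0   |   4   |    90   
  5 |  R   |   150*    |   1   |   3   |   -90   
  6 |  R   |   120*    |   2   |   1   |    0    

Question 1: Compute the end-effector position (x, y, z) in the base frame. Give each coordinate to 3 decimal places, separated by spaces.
after link 1: o_1 = (-3.4641, -2.0000, 2.0000)
after link 2: o_2 = (-1.4641, -5.4641, 4.0000)
after link 3: o_3 = (0.7859, -7.6292, 3.5000)
after link 4: o_4 = (-2.4462, -5.4952, 4.5000)
after link 5: o_5 = (0.7022, -5.6982, 4.7165)
after link 6: o_6 = (-0.0439, -7.1960, 3.2333)

-0.044 -7.196 3.233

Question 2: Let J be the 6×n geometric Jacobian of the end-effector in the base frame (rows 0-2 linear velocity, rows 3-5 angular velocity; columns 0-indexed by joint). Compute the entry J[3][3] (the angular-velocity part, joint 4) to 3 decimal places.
axis z_3 = (0.4330,0.2500,0.8660); lever o_n−o_3 = (-0.8298,0.4332,-0.2667)
cross product → J_v[:, 3] = (-0.4418,-0.6032,0.3950)
J_ω[:, 3] = z_3
entry J[3][3] = 0.4330

0.433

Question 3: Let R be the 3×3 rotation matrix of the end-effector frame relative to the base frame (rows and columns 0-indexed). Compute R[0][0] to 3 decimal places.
-0.804

End-effector x-axis (col 0 of R) = (-0.8041,-0.5312,0.2667)
R[0][0] = -0.8041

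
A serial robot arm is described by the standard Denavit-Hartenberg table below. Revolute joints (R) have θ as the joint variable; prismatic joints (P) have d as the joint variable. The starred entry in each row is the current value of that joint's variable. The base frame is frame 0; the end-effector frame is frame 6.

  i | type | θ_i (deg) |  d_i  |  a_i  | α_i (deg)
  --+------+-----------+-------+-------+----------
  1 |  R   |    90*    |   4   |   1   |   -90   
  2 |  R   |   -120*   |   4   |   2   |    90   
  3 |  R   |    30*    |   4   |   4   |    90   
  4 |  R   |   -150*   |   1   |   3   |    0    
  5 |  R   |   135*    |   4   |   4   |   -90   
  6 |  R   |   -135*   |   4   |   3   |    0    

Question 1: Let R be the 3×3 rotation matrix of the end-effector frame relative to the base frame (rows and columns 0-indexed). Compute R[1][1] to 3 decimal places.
-0.314

End-effector y-axis (col 1 of R) = (0.2709,-0.3140,0.9100)
R[1][1] = -0.3140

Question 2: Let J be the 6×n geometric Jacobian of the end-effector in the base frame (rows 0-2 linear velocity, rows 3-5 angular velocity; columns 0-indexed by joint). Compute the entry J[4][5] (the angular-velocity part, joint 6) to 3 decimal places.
axis z_5 = (-0.1294,-0.9486,-0.2888); lever o_n−o_5 = (2.3440,-3.9129,-2.0481)
cross product → J_v[:, 5] = (0.8126,-0.9421,2.7299)
J_ω[:, 5] = z_5
entry J[4][5] = -0.9486

-0.949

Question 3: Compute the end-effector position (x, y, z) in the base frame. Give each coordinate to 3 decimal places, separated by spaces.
after link 1: o_1 = (0.0000, 1.0000, 4.0000)
after link 2: o_2 = (-4.0000, 0.0000, 5.7321)
after link 3: o_3 = (-6.0000, -5.1962, 6.7321)
after link 4: o_4 = (-3.8349, -3.0221, 5.9665)
after link 5: o_5 = (-2.3027, -4.7986, 11.1140)
after link 6: o_6 = (0.0413, -8.7115, 9.0658)

0.041 -8.711 9.066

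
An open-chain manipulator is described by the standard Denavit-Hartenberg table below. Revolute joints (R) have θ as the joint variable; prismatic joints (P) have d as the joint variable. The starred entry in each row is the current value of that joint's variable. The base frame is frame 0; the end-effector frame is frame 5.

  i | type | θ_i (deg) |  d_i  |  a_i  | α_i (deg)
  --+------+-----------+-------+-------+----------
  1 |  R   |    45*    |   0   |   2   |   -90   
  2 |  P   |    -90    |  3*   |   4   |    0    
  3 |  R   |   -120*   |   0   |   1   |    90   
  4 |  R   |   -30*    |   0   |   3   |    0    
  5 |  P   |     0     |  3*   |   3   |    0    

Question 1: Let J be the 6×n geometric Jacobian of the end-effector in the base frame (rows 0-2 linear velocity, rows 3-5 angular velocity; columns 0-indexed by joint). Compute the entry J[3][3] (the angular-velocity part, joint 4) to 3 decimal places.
axis z_3 = (0.3536,0.3536,-0.8660); lever o_n−o_3 = (-0.0000,-4.2426,-5.1962)
cross product → J_v[:, 3] = (-5.5114,1.8371,-1.5000)
J_ω[:, 3] = z_3
entry J[3][3] = 0.3536

0.354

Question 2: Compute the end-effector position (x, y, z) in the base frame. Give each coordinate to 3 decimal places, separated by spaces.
-1.319 -1.319 -1.696

after link 1: o_1 = (1.4142, 1.4142, 0.0000)
after link 2: o_2 = (-0.7071, 3.5355, 4.0000)
after link 3: o_3 = (-1.3195, 2.9232, 3.5000)
after link 4: o_4 = (-1.8498, 0.2715, 2.2010)
after link 5: o_5 = (-1.3195, -1.3195, -1.6962)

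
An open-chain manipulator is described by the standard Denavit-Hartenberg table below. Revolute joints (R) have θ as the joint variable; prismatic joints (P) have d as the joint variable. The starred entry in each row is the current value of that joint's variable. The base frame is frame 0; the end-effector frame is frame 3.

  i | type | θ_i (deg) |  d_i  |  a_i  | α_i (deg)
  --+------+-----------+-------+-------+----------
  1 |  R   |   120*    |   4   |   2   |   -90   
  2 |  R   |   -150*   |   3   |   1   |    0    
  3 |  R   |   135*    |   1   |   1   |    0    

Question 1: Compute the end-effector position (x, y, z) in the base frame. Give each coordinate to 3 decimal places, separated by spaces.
-4.514 -0.181 4.759

after link 1: o_1 = (-1.0000, 1.7321, 4.0000)
after link 2: o_2 = (-3.1651, -0.5179, 4.5000)
after link 3: o_3 = (-4.5141, -0.1814, 4.7588)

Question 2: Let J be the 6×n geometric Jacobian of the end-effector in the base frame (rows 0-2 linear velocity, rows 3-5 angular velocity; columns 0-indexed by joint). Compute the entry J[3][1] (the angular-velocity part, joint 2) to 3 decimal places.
-0.866

axis z_1 = (-0.8660,-0.5000,0.0000); lever o_n−o_1 = (-3.5141,-1.9135,0.7588)
cross product → J_v[:, 1] = (-0.3794,0.6572,-0.0999)
J_ω[:, 1] = z_1
entry J[3][1] = -0.8660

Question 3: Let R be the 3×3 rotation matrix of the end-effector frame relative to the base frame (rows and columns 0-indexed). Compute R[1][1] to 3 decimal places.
0.224

End-effector y-axis (col 1 of R) = (-0.1294,0.2241,-0.9659)
R[1][1] = 0.2241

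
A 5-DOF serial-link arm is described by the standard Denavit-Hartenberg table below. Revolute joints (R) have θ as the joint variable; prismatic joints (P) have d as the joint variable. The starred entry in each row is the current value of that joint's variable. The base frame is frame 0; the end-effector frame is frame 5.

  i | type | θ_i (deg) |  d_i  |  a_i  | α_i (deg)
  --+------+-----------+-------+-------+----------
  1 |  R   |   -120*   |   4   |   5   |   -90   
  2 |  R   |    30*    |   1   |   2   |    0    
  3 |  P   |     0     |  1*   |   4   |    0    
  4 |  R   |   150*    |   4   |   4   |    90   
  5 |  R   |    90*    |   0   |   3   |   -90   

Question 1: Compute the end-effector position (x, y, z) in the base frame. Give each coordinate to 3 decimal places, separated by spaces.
after link 1: o_1 = (-2.5000, -4.3301, 4.0000)
after link 2: o_2 = (-2.5000, -6.3301, 3.0000)
after link 3: o_3 = (-3.3660, -9.8301, 1.0000)
after link 4: o_4 = (2.0981, -8.3660, 1.0000)
after link 5: o_5 = (4.6962, -9.8660, 1.0000)

4.696 -9.866 1.000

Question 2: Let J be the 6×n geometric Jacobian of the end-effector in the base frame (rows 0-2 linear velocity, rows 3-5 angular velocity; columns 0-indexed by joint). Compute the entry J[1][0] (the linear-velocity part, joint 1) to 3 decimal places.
4.696

axis z_0 = ẑ; lever o_n−o_0 = (4.6962,-9.8660,1.0000)
cross product → J_v[:, 0] = (9.8660,4.6962,-0.0000)
J_ω[:, 0] = z_0
entry J[1][0] = 4.6962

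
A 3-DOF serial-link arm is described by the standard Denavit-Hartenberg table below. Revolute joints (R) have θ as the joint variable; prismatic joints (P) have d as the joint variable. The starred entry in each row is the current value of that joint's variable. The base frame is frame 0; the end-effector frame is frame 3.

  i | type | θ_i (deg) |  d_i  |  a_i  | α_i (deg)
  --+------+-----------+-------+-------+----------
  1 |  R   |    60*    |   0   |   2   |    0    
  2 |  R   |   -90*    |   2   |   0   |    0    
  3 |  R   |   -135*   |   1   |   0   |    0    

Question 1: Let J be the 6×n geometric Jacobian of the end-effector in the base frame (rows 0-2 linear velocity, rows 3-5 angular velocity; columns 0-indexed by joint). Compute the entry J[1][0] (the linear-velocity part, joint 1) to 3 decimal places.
axis z_0 = ẑ; lever o_n−o_0 = (1.0000,1.7321,3.0000)
cross product → J_v[:, 0] = (-1.7321,1.0000,0.0000)
J_ω[:, 0] = z_0
entry J[1][0] = 1.0000

1.000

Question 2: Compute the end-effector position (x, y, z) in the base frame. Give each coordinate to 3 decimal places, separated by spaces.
after link 1: o_1 = (1.0000, 1.7321, 0.0000)
after link 2: o_2 = (1.0000, 1.7321, 2.0000)
after link 3: o_3 = (1.0000, 1.7321, 3.0000)

1.000 1.732 3.000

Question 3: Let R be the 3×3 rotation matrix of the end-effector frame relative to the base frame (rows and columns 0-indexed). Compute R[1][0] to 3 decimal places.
End-effector x-axis (col 0 of R) = (-0.9659,-0.2588,0.0000)
R[1][0] = -0.2588

-0.259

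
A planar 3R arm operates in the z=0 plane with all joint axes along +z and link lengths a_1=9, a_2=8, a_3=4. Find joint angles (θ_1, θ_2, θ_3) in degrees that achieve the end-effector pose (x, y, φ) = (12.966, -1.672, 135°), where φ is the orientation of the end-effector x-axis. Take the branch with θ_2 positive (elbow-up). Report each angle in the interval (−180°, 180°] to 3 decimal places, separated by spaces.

wrist centre = target − a_3·(cos φ, sin φ) = (15.7944, -4.5004)
cos θ_2 = (269.7178−9²−8²)/(2·9·8) = 0.8661; θ_2 = 29.9920° (elbow-up)
β = atan2(-4.5004,15.7944) = -15.9042°; ψ = atan2(3.9990,15.9288) = 14.0932°
θ_1 = β − ψ = -29.9975°
θ_3 = φ − θ_1 − θ_2 = 135.0055° (wrapped to (-180°,180°])

-29.997 29.992 135.006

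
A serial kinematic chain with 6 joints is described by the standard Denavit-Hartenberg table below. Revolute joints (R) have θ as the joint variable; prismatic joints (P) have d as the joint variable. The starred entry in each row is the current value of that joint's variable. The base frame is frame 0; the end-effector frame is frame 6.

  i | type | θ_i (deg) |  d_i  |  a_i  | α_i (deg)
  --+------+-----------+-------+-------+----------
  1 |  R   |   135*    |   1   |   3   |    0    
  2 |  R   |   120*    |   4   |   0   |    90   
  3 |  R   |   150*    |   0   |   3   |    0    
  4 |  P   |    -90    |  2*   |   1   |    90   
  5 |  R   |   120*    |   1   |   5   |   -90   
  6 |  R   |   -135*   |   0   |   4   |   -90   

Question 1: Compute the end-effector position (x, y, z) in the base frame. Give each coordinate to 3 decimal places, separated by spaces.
after link 1: o_1 = (-2.1213, 2.1213, 1.0000)
after link 2: o_2 = (-2.1213, 2.1213, 5.0000)
after link 3: o_3 = (-1.4489, 4.6309, 6.5000)
after link 4: o_4 = (-3.5101, 4.6655, 7.3660)
after link 5: o_5 = (-7.5934, 6.1572, 4.7010)
after link 6: o_6 = (-6.0443, 2.4741, 4.5115)

-6.044 2.474 4.511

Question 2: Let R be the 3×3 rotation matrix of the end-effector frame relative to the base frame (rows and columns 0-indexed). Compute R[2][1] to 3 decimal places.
0.750

End-effector y-axis (col 1 of R) = (-0.5950,-0.2888,0.7500)
R[2][1] = 0.7500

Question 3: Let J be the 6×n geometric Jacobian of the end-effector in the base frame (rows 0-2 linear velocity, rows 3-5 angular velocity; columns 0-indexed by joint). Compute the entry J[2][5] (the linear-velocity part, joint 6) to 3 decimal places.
axis z_5 = (0.5950,0.2888,-0.7500); lever o_n−o_5 = (1.5490,-3.6830,-0.1895)
cross product → J_v[:, 5] = (-2.8170,-1.0490,-2.6390)
J_ω[:, 5] = z_5
entry J[2][5] = -2.6390

-2.639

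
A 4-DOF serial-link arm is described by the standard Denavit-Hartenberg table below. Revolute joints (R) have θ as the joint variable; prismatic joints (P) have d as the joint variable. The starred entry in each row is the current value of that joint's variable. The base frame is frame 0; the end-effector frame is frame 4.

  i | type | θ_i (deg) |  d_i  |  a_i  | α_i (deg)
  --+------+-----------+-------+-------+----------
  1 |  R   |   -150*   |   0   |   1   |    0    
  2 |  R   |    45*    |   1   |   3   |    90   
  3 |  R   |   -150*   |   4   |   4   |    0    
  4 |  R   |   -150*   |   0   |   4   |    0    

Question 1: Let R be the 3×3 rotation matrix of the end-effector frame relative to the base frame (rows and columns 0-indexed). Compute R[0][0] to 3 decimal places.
End-effector x-axis (col 0 of R) = (-0.1294,-0.4830,0.8660)
R[0][0] = -0.1294

-0.129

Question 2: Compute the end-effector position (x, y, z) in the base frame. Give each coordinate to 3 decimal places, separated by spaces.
after link 1: o_1 = (-0.8660, -0.5000, 0.0000)
after link 2: o_2 = (-1.6425, -3.3978, 1.0000)
after link 3: o_3 = (-4.6096, 0.9836, -1.0000)
after link 4: o_4 = (-5.1272, -0.9483, 2.4641)

-5.127 -0.948 2.464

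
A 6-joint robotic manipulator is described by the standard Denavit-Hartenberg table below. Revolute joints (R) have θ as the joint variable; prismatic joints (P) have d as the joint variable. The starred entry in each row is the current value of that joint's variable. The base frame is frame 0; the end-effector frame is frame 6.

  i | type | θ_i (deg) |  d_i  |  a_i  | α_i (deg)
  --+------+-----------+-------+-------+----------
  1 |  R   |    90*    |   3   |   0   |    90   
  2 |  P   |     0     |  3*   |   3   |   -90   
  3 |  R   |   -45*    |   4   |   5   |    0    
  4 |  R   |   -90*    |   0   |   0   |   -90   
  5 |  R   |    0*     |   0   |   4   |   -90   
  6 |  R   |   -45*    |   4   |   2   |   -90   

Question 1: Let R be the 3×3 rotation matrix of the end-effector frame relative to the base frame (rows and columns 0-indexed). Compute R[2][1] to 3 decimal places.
1.000

End-effector y-axis (col 1 of R) = (-0.0000,-0.0000,1.0000)
R[2][1] = 1.0000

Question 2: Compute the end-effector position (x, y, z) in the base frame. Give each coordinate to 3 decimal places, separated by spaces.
after link 1: o_1 = (0.0000, 0.0000, 3.0000)
after link 2: o_2 = (3.0000, 3.0000, 3.0000)
after link 3: o_3 = (6.5355, 6.5355, 7.0000)
after link 4: o_4 = (6.5355, 6.5355, 7.0000)
after link 5: o_5 = (9.3640, 3.7071, 7.0000)
after link 6: o_6 = (11.3640, 3.7071, 3.0000)

11.364 3.707 3.000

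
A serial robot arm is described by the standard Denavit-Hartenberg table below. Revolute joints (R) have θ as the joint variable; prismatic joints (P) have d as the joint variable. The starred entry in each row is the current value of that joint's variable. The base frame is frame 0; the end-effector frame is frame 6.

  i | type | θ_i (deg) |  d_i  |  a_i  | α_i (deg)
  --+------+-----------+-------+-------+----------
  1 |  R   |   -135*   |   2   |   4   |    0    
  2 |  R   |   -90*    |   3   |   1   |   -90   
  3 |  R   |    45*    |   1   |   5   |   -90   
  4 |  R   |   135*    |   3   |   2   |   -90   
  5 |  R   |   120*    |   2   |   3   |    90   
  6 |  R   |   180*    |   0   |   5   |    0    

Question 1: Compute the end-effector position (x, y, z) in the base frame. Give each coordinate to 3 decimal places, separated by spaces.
after link 1: o_1 = (-2.8284, -2.8284, 2.0000)
after link 2: o_2 = (-3.5355, -2.1213, 5.0000)
after link 3: o_3 = (-6.7426, -0.3284, 1.4645)
after link 4: o_4 = (-3.5355, -1.5355, 0.3431)
after link 5: o_5 = (-6.4078, -2.1633, 2.4303)
after link 6: o_6 = (-2.1088, -3.9622, 0.6184)

-2.109 -3.962 0.618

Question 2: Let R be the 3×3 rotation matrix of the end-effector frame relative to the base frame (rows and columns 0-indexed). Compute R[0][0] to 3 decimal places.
End-effector x-axis (col 0 of R) = (0.8598,-0.3598,-0.3624)
R[0][0] = 0.8598

0.860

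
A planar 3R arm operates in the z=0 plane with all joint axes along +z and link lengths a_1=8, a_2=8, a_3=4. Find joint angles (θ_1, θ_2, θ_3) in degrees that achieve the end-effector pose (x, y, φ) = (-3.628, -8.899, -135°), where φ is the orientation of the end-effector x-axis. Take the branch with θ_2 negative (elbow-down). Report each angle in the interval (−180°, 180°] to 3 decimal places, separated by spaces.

-30.004 -134.999 30.003

wrist centre = target − a_3·(cos φ, sin φ) = (-0.7996, -6.0706)
cos θ_2 = (37.4912−8²−8²)/(2·8·8) = -0.7071; θ_2 = -134.9995° (elbow-down)
β = atan2(-6.0706,-0.7996) = -97.5034°; ψ = atan2(-5.6569,2.3432) = -67.4997°
θ_1 = β − ψ = -30.0037°
θ_3 = φ − θ_1 − θ_2 = 30.0031° (wrapped to (-180°,180°])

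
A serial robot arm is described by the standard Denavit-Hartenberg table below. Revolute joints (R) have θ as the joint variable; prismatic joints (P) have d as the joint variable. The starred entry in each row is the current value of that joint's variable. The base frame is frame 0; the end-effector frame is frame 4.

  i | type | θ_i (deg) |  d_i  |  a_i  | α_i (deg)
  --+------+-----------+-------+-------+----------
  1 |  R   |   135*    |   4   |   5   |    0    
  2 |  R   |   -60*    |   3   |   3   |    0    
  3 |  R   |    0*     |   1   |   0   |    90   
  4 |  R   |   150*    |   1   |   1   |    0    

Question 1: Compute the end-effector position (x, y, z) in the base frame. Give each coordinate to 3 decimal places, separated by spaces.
after link 1: o_1 = (-3.5355, 3.5355, 4.0000)
after link 2: o_2 = (-2.7591, 6.4333, 7.0000)
after link 3: o_3 = (-2.7591, 6.4333, 8.0000)
after link 4: o_4 = (-2.0173, 5.3380, 8.5000)

-2.017 5.338 8.500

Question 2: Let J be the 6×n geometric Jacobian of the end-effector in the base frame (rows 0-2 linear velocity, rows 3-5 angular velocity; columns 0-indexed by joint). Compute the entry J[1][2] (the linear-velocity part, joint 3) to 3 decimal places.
0.742

axis z_2 = (0.0000,0.0000,1.0000); lever o_n−o_2 = (0.7418,-1.0953,1.5000)
cross product → J_v[:, 2] = (1.0953,0.7418,-0.0000)
J_ω[:, 2] = z_2
entry J[1][2] = 0.7418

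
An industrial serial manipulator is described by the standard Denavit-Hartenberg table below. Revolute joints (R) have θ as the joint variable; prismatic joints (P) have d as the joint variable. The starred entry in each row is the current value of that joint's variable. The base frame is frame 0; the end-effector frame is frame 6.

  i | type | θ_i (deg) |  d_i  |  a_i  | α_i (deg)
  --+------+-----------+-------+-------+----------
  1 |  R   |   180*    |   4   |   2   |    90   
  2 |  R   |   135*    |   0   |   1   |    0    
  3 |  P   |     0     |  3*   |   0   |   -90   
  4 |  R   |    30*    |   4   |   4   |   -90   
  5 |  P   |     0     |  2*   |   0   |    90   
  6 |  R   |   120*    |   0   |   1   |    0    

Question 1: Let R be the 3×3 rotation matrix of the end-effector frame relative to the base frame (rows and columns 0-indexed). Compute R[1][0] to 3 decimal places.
End-effector x-axis (col 0 of R) = (-0.6124,-0.5000,-0.6124)
R[1][0] = -0.5000

-0.500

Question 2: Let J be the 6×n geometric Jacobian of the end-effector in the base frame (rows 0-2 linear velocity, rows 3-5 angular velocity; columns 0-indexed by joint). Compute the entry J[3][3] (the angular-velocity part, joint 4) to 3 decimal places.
axis z_3 = (0.7071,0.0000,-0.7071); lever o_n−o_3 = (3.9584,-4.2321,-1.6984)
cross product → J_v[:, 3] = (-2.9925,-1.5981,-2.9925)
J_ω[:, 3] = z_3
entry J[3][3] = 0.7071

0.707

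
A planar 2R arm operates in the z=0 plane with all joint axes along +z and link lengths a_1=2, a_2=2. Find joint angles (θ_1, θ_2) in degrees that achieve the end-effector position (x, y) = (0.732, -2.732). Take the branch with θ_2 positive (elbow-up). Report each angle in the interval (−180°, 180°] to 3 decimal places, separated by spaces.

-120.002 90.003

cos θ_2 = (7.9996−2²−2²)/(2·2·2) = -0.0000; θ_2 = 90.0025° (elbow-up)
β = atan2(-2.7320,0.7320) = -75.0007°; ψ = atan2(2.0000,1.9999) = 45.0013°
θ_1 = β − ψ = -120.0020°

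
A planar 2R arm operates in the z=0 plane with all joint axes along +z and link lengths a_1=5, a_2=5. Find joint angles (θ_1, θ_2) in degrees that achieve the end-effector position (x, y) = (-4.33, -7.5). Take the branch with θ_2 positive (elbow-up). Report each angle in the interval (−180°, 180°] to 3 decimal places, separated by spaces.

-150.000 60.001

cos θ_2 = (74.9989−5²−5²)/(2·5·5) = 0.5000; θ_2 = 60.0015° (elbow-up)
β = atan2(-7.5000,-4.3300) = -119.9993°; ψ = atan2(4.3302,7.4999) = 30.0007°
θ_1 = β − ψ = -150.0000°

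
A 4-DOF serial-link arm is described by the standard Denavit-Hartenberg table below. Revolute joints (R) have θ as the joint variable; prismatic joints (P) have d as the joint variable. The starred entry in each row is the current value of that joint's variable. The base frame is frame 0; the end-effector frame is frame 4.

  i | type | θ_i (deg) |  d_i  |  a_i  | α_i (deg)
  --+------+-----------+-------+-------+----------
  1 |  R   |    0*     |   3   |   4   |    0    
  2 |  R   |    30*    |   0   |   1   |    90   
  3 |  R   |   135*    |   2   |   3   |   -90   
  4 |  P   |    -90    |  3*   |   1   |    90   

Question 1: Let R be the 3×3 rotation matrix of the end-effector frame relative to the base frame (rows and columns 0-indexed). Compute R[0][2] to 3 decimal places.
0.612

End-effector z-axis (col 2 of R) = (0.6124,0.3536,-0.7071)
R[0][2] = 0.6124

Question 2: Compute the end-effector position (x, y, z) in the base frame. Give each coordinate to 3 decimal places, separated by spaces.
after link 1: o_1 = (4.0000, 0.0000, 3.0000)
after link 2: o_2 = (4.8660, 0.5000, 3.0000)
after link 3: o_3 = (4.0289, -2.2927, 5.1213)
after link 4: o_4 = (2.6918, -4.2194, 3.0000)

2.692 -4.219 3.000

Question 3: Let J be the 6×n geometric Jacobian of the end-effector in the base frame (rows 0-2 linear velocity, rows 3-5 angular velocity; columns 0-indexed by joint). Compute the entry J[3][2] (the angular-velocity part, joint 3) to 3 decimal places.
axis z_2 = (0.5000,-0.8660,0.0000); lever o_n−o_2 = (-2.1742,-4.7194,0.0000)
cross product → J_v[:, 2] = (-0.0000,-0.0000,-4.2426)
J_ω[:, 2] = z_2
entry J[3][2] = 0.5000

0.500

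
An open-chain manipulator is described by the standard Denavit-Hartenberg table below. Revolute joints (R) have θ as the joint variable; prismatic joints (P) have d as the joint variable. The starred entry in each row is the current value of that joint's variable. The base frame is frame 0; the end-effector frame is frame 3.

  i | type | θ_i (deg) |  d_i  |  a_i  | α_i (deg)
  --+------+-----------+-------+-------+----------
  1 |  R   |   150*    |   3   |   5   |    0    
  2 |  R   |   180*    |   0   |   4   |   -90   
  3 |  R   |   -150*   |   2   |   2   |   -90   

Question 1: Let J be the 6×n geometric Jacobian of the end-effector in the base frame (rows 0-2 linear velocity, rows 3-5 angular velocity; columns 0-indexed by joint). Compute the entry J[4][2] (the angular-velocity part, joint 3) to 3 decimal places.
axis z_2 = (0.5000,0.8660,0.0000); lever o_n−o_2 = (-0.5000,2.5981,1.0000)
cross product → J_v[:, 2] = (0.8660,-0.5000,1.7321)
J_ω[:, 2] = z_2
entry J[4][2] = 0.8660

0.866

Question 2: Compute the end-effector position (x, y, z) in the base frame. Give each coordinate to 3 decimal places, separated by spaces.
-1.366 3.098 4.000

after link 1: o_1 = (-4.3301, 2.5000, 3.0000)
after link 2: o_2 = (-0.8660, 0.5000, 3.0000)
after link 3: o_3 = (-1.3660, 3.0981, 4.0000)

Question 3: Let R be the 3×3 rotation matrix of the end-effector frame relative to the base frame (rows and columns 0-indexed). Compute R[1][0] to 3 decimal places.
End-effector x-axis (col 0 of R) = (-0.7500,0.4330,0.5000)
R[1][0] = 0.4330

0.433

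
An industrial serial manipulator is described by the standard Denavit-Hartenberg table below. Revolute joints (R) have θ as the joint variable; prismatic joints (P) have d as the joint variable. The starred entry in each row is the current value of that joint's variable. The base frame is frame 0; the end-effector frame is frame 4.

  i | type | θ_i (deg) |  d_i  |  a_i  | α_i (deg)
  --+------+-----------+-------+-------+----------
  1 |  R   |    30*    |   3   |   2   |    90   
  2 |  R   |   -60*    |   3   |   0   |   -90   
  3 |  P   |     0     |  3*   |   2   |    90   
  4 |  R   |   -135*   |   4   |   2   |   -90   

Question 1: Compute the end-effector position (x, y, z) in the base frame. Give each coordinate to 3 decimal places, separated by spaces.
after link 1: o_1 = (1.7321, 1.0000, 3.0000)
after link 2: o_2 = (3.2321, -1.5981, 3.0000)
after link 3: o_3 = (6.3481, 0.2010, 2.7679)
after link 4: o_4 = (6.6750, -4.2291, 3.2856)

6.675 -4.229 3.286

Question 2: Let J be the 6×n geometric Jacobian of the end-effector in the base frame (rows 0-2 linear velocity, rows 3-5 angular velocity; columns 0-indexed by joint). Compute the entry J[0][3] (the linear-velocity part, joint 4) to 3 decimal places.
axis z_3 = (0.5000,-0.8660,0.0000); lever o_n−o_3 = (0.3270,-4.4300,0.5176)
cross product → J_v[:, 3] = (-0.4483,-0.2588,-1.9319)
J_ω[:, 3] = z_3
entry J[0][3] = -0.4483

-0.448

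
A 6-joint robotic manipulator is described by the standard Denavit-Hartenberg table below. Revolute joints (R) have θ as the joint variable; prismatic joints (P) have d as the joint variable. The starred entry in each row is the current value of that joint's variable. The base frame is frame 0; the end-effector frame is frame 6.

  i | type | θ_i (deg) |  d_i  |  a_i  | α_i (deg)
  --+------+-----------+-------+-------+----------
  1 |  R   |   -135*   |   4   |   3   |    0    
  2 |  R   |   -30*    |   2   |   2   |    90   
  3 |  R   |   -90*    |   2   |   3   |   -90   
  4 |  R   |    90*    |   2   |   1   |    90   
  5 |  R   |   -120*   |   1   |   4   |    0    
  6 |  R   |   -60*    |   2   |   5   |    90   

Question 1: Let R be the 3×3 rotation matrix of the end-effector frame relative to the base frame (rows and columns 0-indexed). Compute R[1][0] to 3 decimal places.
End-effector x-axis (col 0 of R) = (-0.2588,0.9659,0.0000)
R[1][0] = 0.9659

0.966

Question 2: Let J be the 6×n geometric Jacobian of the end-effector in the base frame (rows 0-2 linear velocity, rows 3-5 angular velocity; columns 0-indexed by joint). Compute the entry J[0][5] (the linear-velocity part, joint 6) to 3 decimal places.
4.830

axis z_5 = (-0.0000,0.0000,-1.0000); lever o_n−o_5 = (-1.2941,4.8296,-2.0000)
cross product → J_v[:, 5] = (4.8296,1.2941,-0.0000)
J_ω[:, 5] = z_5
entry J[0][5] = 4.8296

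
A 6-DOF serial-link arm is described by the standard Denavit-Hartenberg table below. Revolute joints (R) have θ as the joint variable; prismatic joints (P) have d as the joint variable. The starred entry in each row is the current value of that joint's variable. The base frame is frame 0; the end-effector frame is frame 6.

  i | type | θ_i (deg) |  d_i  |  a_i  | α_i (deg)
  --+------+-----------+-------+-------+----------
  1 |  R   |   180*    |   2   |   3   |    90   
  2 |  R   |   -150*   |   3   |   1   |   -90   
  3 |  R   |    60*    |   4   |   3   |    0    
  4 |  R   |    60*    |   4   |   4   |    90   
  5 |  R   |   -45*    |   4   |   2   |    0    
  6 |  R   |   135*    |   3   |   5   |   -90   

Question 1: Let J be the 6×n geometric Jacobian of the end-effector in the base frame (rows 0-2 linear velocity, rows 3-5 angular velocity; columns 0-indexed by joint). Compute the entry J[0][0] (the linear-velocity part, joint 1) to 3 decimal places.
axis z_0 = ẑ; lever o_n−o_0 = (-3.7223,-7.7869,-10.9611)
cross product → J_v[:, 0] = (7.7869,-3.7223,0.0000)
J_ω[:, 0] = z_0
entry J[0][0] = 7.7869

7.787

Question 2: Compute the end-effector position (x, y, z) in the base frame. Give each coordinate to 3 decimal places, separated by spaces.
-3.722 -7.787 -10.961

after link 1: o_1 = (-3.0000, 0.0000, 2.0000)
after link 2: o_2 = (-2.1340, 3.0000, 1.5000)
after link 3: o_3 = (-2.8349, 0.4019, -2.7141)
after link 4: o_4 = (-6.5670, -3.0622, -5.1782)
after link 5: o_5 = (-3.4723, -6.2869, -5.3320)
after link 6: o_6 = (-3.7223, -7.7869, -10.9611)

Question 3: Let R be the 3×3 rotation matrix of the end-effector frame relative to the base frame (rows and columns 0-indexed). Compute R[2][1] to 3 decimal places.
0.433

End-effector y-axis (col 1 of R) = (-0.7500,0.5000,0.4330)
R[2][1] = 0.4330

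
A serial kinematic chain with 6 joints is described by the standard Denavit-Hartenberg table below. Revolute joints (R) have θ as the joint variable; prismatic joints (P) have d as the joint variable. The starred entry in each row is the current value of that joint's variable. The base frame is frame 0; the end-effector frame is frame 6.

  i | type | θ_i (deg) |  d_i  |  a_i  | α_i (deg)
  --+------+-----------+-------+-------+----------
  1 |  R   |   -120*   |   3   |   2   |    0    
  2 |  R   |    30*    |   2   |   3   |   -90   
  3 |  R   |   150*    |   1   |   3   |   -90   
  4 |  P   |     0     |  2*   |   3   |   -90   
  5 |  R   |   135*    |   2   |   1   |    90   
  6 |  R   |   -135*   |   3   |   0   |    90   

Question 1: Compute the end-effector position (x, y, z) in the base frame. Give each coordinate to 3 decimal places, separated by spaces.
after link 1: o_1 = (-1.0000, -1.7321, 3.0000)
after link 2: o_2 = (-1.0000, -4.7321, 5.0000)
after link 3: o_3 = (0.0000, -2.1340, 3.5000)
after link 4: o_4 = (0.0000, 1.4641, 3.7321)
after link 5: o_5 = (-2.0000, 0.4982, 3.4732)
after link 6: o_6 = (-2.0000, 1.2746, 0.5755)

-2.000 1.275 0.575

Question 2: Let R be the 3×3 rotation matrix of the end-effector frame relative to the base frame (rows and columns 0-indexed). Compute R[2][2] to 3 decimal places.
End-effector z-axis (col 2 of R) = (-0.7071,0.6830,0.1830)
R[2][2] = 0.1830

0.183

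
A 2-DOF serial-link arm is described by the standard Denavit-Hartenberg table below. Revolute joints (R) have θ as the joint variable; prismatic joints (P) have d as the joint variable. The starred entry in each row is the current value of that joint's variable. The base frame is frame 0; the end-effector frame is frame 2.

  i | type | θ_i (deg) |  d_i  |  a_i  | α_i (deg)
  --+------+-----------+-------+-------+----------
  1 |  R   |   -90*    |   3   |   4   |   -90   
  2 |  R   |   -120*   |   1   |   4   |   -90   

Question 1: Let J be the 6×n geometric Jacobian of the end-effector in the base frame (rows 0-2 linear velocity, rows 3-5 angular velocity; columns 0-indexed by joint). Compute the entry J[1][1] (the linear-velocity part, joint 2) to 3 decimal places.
-3.464

axis z_1 = (1.0000,0.0000,0.0000); lever o_n−o_1 = (1.0000,2.0000,3.4641)
cross product → J_v[:, 1] = (0.0000,-3.4641,2.0000)
J_ω[:, 1] = z_1
entry J[1][1] = -3.4641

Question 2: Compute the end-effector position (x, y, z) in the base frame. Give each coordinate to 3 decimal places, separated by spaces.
1.000 -2.000 6.464

after link 1: o_1 = (0.0000, -4.0000, 3.0000)
after link 2: o_2 = (1.0000, -2.0000, 6.4641)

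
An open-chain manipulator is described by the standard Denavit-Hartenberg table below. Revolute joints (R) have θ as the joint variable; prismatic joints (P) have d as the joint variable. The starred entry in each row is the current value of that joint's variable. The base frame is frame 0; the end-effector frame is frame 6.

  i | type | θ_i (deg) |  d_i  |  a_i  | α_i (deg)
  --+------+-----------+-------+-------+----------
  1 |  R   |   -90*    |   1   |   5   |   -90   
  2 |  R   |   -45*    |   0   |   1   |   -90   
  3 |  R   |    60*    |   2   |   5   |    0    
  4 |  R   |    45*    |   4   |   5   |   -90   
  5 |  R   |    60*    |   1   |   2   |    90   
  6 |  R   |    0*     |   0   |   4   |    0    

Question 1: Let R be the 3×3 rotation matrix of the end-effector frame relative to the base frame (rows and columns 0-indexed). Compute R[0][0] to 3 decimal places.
End-effector x-axis (col 0 of R) = (-0.4830,0.7039,0.5209)
R[0][0] = -0.4830

-0.483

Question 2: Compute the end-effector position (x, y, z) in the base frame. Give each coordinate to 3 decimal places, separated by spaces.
after link 1: o_1 = (0.0000, -5.0000, 1.0000)
after link 2: o_2 = (0.0000, -5.7071, 1.7071)
after link 3: o_3 = (-4.3301, -8.8891, 2.0607)
after link 4: o_4 = (-9.1598, -10.8025, -1.6828)
after link 5: o_5 = (-9.8669, -8.7117, -1.3241)
after link 6: o_6 = (-11.7987, -5.8962, 0.7594)

-11.799 -5.896 0.759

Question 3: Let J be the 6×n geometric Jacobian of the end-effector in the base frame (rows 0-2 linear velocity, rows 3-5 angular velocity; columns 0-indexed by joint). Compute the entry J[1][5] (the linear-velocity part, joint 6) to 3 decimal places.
axis z_5 = (-0.8365,-0.1951,-0.5120); lever o_n−o_5 = (-1.9319,2.8155,2.0835)
cross product → J_v[:, 5] = (1.0353,2.7321,-2.7321)
J_ω[:, 5] = z_5
entry J[1][5] = 2.7321

2.732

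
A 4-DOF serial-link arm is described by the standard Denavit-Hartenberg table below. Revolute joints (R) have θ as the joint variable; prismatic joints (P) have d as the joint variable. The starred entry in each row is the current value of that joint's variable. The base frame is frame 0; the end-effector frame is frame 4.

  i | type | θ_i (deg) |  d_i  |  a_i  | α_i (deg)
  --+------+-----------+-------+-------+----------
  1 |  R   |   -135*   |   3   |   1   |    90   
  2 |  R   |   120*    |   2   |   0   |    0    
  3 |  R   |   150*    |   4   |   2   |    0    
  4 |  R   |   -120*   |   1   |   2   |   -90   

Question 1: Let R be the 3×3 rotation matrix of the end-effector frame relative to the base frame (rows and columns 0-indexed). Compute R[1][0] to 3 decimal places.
0.612

End-effector x-axis (col 0 of R) = (0.6124,0.6124,0.5000)
R[1][0] = 0.6124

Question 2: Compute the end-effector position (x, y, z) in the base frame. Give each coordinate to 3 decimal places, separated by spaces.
after link 1: o_1 = (-0.7071, -0.7071, 3.0000)
after link 2: o_2 = (-2.1213, 0.7071, 3.0000)
after link 3: o_3 = (-4.9497, 3.5355, 1.0000)
after link 4: o_4 = (-4.4321, 5.4674, 2.0000)

-4.432 5.467 2.000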